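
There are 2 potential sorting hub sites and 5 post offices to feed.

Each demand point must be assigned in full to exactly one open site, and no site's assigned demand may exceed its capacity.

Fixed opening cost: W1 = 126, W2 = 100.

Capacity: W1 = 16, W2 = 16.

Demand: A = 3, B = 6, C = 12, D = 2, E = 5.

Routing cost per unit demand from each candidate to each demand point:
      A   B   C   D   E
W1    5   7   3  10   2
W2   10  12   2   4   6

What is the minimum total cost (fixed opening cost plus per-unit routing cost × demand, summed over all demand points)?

325

Open {W1, W2}; cheapest assignment that respects the capacities:
  W1 (cap 16, load 14): A, B, E — cost 3×5 + 6×7 + 5×2 = 67
  W2 (cap 16, load 14): C, D — cost 12×2 + 2×4 = 32
  Shipping 99, fixed 226 → total 325.
  Any other capacity-feasible assignment to {W1, W2} ships for at least 99.
Total demand is 28 and no other set of sites has combined capacity ≥ 28, so {W1, W2} is the only feasible choice of open sites. Minimum: 325.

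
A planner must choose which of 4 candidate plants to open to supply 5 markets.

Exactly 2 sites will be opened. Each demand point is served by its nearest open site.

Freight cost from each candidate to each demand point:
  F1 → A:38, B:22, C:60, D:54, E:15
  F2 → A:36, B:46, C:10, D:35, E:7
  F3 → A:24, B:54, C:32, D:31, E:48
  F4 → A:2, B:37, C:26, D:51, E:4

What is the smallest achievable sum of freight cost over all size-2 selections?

Open {F2, F4}.
  A→F4 2, B→F4 37, C→F2 10, D→F2 35, E→F4 4  ⇒ total 88.
Compare {F3, F4}: total 100.
Compare {F1, F4}: total 105.
No size-2 selection does better; minimum is 88.

88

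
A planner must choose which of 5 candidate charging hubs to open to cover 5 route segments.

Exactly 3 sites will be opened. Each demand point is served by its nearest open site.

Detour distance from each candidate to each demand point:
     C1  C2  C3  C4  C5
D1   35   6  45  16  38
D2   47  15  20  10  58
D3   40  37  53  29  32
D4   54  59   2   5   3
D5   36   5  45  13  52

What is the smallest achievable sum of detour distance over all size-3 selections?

Open {D1, D4, D5}.
  C1→D1 35, C2→D5 5, C3→D4 2, C4→D4 5, C5→D4 3  ⇒ total 50.
Compare {D1, D2, D4}: total 51.
Compare {D1, D3, D4}: total 51.
No size-3 selection does better; minimum is 50.

50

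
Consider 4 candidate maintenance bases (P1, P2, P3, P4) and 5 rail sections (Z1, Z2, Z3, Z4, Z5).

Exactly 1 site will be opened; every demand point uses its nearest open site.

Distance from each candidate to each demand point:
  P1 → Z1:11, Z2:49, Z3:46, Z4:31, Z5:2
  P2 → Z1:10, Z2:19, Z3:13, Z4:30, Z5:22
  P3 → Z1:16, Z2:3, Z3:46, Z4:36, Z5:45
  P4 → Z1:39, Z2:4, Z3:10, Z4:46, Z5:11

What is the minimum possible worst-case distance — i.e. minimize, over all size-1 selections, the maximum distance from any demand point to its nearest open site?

30

Open {P2}.
  Farthest demand point is Z4 at distance 30 (to P2); all others are ≤ 30.
With {P3} the worst case is 46.
With {P4} the worst case is 46.
No size-1 selection achieves below 30.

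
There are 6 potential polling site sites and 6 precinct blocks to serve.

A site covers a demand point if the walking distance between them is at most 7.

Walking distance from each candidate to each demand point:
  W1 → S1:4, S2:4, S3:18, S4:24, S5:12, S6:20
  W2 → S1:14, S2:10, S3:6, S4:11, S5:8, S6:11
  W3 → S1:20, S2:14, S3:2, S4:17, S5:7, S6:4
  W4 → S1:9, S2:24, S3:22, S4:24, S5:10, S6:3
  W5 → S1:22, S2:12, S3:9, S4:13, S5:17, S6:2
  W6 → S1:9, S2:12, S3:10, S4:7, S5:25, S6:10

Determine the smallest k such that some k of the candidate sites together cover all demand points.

Coverage sets (demand points within 7 of each site):
  W1: {S1, S2}
  W2: {S3}
  W3: {S3, S5, S6}
  W4: {S6}
  W5: {S6}
  W6: {S4}
No 2 sites suffice: every size-2 union leaves at least one demand point uncovered.
But {W1, W3, W6} covers everything, so the minimum is 3.

3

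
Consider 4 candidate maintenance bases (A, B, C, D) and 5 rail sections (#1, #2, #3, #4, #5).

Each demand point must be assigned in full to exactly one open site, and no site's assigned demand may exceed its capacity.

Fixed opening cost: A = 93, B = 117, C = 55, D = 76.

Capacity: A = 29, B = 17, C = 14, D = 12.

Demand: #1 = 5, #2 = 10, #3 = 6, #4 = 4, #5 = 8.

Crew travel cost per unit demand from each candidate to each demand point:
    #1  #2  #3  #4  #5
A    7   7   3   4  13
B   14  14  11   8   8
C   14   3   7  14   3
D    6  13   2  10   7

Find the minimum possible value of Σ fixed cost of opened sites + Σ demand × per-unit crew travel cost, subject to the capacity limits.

311

Open {A, C}; cheapest assignment that respects the capacities:
  A (cap 29, load 25): #1, #2, #3, #4 — cost 5×7 + 10×7 + 6×3 + 4×4 = 139
  C (cap 14, load 8): #5 — cost 8×3 = 24
  Shipping 163, fixed 148 → total 311.
  Any other capacity-feasible assignment to {A, C} ships for at least 163.
Compare {A, D}: its best feasible assignment gives total 364.
Compare {A, C, D}: its best feasible assignment gives total 376.
Every other set of open sites that can feasibly serve all demand totals ≥ 364 even under its best assignment. Minimum: 311.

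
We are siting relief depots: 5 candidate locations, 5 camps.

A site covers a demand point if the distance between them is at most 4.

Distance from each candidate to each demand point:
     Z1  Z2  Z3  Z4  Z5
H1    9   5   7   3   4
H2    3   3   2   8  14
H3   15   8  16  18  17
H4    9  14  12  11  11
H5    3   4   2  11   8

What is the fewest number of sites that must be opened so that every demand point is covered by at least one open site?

Coverage sets (demand points within 4 of each site):
  H1: {Z4, Z5}
  H2: {Z1, Z2, Z3}
  H3: {}
  H4: {}
  H5: {Z1, Z2, Z3}
No single site covers all 5 demand points.
But {H1, H2} covers everything, so the minimum is 2.

2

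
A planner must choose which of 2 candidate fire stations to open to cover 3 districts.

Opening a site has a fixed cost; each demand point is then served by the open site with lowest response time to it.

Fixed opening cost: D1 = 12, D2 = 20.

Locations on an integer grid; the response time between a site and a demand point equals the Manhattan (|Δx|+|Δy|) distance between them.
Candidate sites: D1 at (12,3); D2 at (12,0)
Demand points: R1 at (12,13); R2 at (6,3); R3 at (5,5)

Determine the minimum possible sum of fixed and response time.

Open {D1}: assign each demand point to its cheapest open site.
  R1→D1 10, R2→D1 6, R3→D1 9
  response time 25, fixed 12 → total 37.
Compare {D2}: response time 34 + fixed 20 = 54.
Compare {D1, D2}: response time 25 + fixed 32 = 57.

37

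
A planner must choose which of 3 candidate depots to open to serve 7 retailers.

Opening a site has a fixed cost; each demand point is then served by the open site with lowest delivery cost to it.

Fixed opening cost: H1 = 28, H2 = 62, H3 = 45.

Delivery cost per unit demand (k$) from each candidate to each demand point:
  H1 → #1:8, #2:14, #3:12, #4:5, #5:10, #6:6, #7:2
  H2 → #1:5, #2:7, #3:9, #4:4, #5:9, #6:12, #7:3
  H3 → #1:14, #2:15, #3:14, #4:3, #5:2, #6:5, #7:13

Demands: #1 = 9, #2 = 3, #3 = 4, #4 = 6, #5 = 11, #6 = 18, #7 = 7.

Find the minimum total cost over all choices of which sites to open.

Open {H2, H3}: assign each demand point to its cheapest open site.
  #1→H2 9×5=45, #2→H2 3×7=21, #3→H2 4×9=36, #4→H3 6×3=18, #5→H3 11×2=22, #6→H3 18×5=90, #7→H2 7×3=21
  delivery cost 253, fixed 107 → total 360.
Compare {H1, H3}: delivery cost 306 + fixed 73 = 379.
Compare {H1, H2, H3}: delivery cost 246 + fixed 135 = 381.
Compare {H1, H2}: delivery cost 347 + fixed 90 = 437.
All other subsets cost ≥ 379. Minimum total cost: 360.

360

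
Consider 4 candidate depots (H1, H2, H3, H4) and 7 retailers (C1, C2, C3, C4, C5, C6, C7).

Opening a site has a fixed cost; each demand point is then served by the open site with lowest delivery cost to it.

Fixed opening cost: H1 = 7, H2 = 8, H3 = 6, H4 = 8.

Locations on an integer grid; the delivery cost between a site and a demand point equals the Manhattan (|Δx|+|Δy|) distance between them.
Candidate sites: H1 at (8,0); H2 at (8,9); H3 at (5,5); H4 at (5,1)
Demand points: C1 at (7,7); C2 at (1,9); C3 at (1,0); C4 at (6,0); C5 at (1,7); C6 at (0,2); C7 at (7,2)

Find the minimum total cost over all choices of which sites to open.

48

Open {H3, H4}: assign each demand point to its cheapest open site.
  C1→H3 4, C2→H3 8, C3→H4 5, C4→H4 2, C5→H3 6, C6→H4 6, C7→H4 3
  delivery cost 34, fixed 14 → total 48.
Compare {H1, H3}: delivery cost 38 + fixed 13 = 51.
Compare {H2, H4}: delivery cost 35 + fixed 16 = 51.
Compare {H3}: delivery cost 46 + fixed 6 = 52.
All other subsets cost ≥ 51. Minimum total cost: 48.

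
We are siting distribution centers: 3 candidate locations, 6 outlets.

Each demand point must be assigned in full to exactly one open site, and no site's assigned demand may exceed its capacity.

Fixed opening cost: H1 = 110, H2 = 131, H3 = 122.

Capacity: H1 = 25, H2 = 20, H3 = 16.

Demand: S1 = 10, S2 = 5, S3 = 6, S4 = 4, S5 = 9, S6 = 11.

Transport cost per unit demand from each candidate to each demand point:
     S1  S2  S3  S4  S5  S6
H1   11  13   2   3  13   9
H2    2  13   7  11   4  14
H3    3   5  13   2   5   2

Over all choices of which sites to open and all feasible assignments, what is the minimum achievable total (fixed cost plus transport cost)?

Open {H1, H2, H3}; cheapest assignment that respects the capacities:
  H1 (cap 25, load 10): S3, S4 — cost 6×2 + 4×3 = 24
  H2 (cap 20, load 19): S1, S5 — cost 10×2 + 9×4 = 56
  H3 (cap 16, load 16): S2, S6 — cost 5×5 + 11×2 = 47
  Shipping 127, fixed 363 → total 490.
  Any other capacity-feasible assignment to {H1, H2, H3} ships for at least 127.
Compare {H1, H2}: its best feasible assignment gives total 605.
Every other set of open sites that can feasibly serve all demand totals ≥ 605 even under its best assignment. Minimum: 490.

490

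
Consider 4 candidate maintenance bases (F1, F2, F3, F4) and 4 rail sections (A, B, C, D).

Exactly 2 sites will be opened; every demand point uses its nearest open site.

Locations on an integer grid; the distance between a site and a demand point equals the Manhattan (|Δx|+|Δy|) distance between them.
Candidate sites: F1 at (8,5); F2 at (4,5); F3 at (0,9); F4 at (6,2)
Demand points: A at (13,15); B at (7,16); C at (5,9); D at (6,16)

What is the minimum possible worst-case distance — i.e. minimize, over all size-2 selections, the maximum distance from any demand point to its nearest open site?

Open {F1, F2}.
  Farthest demand point is A at distance 15 (to F1); all others are ≤ 15.
With {F1, F3} the worst case is 15.
With {F1, F4} the worst case is 15.
No size-2 selection achieves below 15.

15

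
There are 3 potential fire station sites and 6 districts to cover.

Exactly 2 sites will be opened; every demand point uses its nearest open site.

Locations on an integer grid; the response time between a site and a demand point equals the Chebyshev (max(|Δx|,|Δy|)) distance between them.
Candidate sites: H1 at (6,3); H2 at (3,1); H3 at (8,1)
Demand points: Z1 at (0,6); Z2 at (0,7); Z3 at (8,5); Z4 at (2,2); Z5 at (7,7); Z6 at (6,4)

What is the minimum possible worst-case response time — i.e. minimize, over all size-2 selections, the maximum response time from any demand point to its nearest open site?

6

Open {H1, H2}.
  Farthest demand point is Z2 at response time 6 (to H1); all others are ≤ 6.
With {H1, H3} the worst case is 6.
With {H2, H3} the worst case is 6.
No size-2 selection achieves below 6.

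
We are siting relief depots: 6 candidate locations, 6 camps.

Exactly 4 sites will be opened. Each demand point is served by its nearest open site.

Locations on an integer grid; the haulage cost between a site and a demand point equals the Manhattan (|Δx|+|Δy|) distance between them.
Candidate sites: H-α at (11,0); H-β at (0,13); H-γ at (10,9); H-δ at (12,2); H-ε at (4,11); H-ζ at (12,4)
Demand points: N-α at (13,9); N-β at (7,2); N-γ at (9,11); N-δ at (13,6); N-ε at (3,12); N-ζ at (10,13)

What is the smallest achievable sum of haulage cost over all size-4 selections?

Open {H-γ, H-δ, H-ε, H-ζ}.
  N-α→H-γ 3, N-β→H-δ 5, N-γ→H-γ 3, N-δ→H-ζ 3, N-ε→H-ε 2, N-ζ→H-γ 4  ⇒ total 20.
Compare {H-α, H-γ, H-ε, H-ζ}: total 21.
Compare {H-α, H-γ, H-δ, H-ε}: total 22.
No size-4 selection does better; minimum is 20.

20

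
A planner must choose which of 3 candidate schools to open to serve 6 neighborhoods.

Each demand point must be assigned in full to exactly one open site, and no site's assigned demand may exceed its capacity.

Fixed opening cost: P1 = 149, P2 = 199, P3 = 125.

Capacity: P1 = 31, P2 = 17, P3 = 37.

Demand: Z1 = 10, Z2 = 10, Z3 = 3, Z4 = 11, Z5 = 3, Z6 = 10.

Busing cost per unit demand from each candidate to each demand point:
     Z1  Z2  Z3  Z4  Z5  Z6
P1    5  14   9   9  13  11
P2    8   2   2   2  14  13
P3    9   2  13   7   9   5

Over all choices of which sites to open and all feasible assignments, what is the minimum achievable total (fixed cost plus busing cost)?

525

Open {P1, P3}; cheapest assignment that respects the capacities:
  P1 (cap 31, load 13): Z1, Z3 — cost 10×5 + 3×9 = 77
  P3 (cap 37, load 34): Z2, Z4, Z5, Z6 — cost 10×2 + 11×7 + 3×9 + 10×5 = 174
  Shipping 251, fixed 274 → total 525.
  Any other capacity-feasible assignment to {P1, P3} ships for at least 251.
Compare {P2, P3}: its best feasible assignment gives total 539.
Compare {P1, P2, P3}: its best feasible assignment gives total 648.
Every other set of open sites that can feasibly serve all demand totals ≥ 539 even under its best assignment. Minimum: 525.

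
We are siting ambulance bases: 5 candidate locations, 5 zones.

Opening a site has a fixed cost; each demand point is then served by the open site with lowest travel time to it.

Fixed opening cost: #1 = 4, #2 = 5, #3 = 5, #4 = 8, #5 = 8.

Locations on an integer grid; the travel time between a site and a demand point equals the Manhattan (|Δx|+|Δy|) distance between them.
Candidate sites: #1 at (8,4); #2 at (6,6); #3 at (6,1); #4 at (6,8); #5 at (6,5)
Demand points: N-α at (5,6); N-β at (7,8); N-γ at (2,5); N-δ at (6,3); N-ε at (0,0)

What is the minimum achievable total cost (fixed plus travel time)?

28

Open {#2, #3}: assign each demand point to its cheapest open site.
  N-α→#2 1, N-β→#2 3, N-γ→#2 5, N-δ→#3 2, N-ε→#3 7
  travel time 18, fixed 10 → total 28.
Compare {#2}: travel time 24 + fixed 5 = 29.
Compare {#5}: travel time 23 + fixed 8 = 31.
Compare {#3, #5}: travel time 19 + fixed 13 = 32.
All other subsets cost ≥ 29. Minimum total cost: 28.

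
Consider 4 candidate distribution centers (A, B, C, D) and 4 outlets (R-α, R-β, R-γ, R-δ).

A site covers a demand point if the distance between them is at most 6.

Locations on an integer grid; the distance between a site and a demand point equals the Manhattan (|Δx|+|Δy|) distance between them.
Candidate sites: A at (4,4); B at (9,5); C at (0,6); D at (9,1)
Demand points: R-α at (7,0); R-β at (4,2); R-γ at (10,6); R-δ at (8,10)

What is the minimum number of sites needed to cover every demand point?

Coverage sets (demand points within 6 of each site):
  A: {R-β}
  B: {R-γ, R-δ}
  C: {}
  D: {R-α, R-β, R-γ}
No single site covers all 4 demand points.
But {B, D} covers everything, so the minimum is 2.

2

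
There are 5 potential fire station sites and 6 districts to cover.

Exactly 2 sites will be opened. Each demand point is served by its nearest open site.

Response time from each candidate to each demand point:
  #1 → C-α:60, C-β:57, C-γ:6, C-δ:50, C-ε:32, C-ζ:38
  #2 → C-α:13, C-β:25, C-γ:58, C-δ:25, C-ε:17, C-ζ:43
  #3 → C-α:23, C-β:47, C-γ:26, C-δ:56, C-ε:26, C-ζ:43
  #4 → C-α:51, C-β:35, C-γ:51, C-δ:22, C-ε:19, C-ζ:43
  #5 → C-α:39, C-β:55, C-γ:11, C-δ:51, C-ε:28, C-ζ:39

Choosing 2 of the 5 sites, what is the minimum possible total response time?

124

Open {#1, #2}.
  C-α→#2 13, C-β→#2 25, C-γ→#1 6, C-δ→#2 25, C-ε→#2 17, C-ζ→#1 38  ⇒ total 124.
Compare {#2, #5}: total 130.
Compare {#2, #3}: total 149.
No size-2 selection does better; minimum is 124.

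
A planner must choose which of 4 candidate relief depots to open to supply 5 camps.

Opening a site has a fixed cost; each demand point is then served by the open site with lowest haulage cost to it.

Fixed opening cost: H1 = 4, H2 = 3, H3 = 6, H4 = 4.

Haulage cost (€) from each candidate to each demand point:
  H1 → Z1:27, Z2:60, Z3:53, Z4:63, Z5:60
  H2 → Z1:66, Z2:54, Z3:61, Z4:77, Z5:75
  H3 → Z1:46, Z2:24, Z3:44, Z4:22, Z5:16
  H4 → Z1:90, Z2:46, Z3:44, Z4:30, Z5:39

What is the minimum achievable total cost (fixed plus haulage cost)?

Open {H1, H3}: assign each demand point to its cheapest open site.
  Z1→H1 27, Z2→H3 24, Z3→H3 44, Z4→H3 22, Z5→H3 16
  haulage cost 133, fixed 10 → total 143.
Compare {H1, H2, H3}: haulage cost 133 + fixed 13 = 146.
Compare {H1, H3, H4}: haulage cost 133 + fixed 14 = 147.
Compare {H1, H2, H3, H4}: haulage cost 133 + fixed 17 = 150.
All other subsets cost ≥ 146. Minimum total cost: 143.

143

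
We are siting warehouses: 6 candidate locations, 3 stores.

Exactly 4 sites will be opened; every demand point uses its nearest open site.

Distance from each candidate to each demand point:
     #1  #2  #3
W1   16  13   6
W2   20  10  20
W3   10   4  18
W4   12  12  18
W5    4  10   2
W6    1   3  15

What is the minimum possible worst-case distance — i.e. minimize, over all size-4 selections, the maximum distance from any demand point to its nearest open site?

Open {W1, W2, W5, W6}.
  Farthest demand point is #2 at distance 3 (to W6); all others are ≤ 3.
With {W1, W3, W5, W6} the worst case is 3.
With {W1, W4, W5, W6} the worst case is 3.
No size-4 selection achieves below 3.

3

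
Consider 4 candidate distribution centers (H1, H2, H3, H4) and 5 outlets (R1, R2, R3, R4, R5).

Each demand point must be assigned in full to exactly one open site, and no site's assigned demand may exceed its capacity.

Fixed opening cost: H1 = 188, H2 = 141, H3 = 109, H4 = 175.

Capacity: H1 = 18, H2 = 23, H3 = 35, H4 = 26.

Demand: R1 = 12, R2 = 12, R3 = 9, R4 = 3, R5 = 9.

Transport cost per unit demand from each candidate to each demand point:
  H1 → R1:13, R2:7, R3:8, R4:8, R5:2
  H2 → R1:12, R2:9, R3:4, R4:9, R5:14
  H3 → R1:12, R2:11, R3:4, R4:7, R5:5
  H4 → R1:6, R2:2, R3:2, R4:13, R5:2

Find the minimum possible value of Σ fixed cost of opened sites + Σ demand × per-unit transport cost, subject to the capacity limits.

Open {H3, H4}; cheapest assignment that respects the capacities:
  H3 (cap 35, load 21): R3, R4, R5 — cost 9×4 + 3×7 + 9×5 = 102
  H4 (cap 26, load 24): R1, R2 — cost 12×6 + 12×2 = 96
  Shipping 198, fixed 284 → total 482.
  Any other capacity-feasible assignment to {H3, H4} ships for at least 198.
Compare {H2, H4}: its best feasible assignment gives total 577.
Compare {H2, H3}: its best feasible assignment gives total 604.
Every other set of open sites that can feasibly serve all demand totals ≥ 577 even under its best assignment. Minimum: 482.

482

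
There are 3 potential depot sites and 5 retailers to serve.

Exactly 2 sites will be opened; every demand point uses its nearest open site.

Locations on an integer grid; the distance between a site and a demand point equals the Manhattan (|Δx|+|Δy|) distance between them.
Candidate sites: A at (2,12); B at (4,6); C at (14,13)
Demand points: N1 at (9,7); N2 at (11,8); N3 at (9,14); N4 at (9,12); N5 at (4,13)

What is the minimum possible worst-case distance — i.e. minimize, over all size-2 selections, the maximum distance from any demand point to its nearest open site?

8

Open {B, C}.
  Farthest demand point is N2 at distance 8 (to C); all others are ≤ 8.
With {A, B} the worst case is 9.
With {A, C} the worst case is 11.
No size-2 selection achieves below 8.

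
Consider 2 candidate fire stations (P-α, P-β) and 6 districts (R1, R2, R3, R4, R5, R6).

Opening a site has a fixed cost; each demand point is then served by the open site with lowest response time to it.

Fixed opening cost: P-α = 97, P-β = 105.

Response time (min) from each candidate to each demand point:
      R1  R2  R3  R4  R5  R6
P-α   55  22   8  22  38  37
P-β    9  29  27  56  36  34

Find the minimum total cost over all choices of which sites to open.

Open {P-α}: assign each demand point to its cheapest open site.
  R1→P-α 55, R2→P-α 22, R3→P-α 8, R4→P-α 22, R5→P-α 38, R6→P-α 37
  response time 182, fixed 97 → total 279.
Compare {P-β}: response time 191 + fixed 105 = 296.
Compare {P-α, P-β}: response time 131 + fixed 202 = 333.

279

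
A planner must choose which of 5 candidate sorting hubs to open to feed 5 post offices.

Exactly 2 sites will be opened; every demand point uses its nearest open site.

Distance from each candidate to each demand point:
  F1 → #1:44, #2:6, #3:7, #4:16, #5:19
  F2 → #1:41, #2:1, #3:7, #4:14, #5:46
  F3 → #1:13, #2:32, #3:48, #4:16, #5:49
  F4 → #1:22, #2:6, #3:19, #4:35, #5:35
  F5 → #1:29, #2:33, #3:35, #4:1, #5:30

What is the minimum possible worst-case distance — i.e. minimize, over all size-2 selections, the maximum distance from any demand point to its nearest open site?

19

Open {F1, F3}.
  Farthest demand point is #5 at distance 19 (to F1); all others are ≤ 19.
With {F1, F4} the worst case is 22.
With {F1, F5} the worst case is 29.
No size-2 selection achieves below 19.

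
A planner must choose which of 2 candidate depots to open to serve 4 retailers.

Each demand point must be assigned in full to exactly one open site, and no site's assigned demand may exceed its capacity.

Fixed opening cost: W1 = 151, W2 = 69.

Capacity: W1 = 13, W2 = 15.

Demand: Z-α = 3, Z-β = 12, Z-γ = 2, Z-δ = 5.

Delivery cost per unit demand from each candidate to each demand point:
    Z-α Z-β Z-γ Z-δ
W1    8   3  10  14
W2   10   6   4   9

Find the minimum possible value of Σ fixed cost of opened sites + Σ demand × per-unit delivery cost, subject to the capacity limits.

Open {W1, W2}; cheapest assignment that respects the capacities:
  W1 (cap 13, load 12): Z-β — cost 12×3 = 36
  W2 (cap 15, load 10): Z-α, Z-γ, Z-δ — cost 3×10 + 2×4 + 5×9 = 83
  Shipping 119, fixed 220 → total 339.
  Any other capacity-feasible assignment to {W1, W2} ships for at least 119.
Total demand is 22 and no other set of sites has combined capacity ≥ 22, so {W1, W2} is the only feasible choice of open sites. Minimum: 339.

339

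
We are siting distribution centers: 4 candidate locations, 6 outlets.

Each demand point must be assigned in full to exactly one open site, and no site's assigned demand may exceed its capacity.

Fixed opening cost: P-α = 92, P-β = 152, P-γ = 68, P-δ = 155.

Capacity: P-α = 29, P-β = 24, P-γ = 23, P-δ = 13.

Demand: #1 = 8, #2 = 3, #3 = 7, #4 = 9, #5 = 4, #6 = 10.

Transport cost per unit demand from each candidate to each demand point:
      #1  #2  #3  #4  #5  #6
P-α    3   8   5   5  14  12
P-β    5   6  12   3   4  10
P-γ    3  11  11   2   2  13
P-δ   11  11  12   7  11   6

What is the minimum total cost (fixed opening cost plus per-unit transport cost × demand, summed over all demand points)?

Open {P-α, P-γ}; cheapest assignment that respects the capacities:
  P-α (cap 29, load 28): #1, #2, #3, #6 — cost 8×3 + 3×8 + 7×5 + 10×12 = 203
  P-γ (cap 23, load 13): #4, #5 — cost 9×2 + 4×2 = 26
  Shipping 229, fixed 160 → total 389.
  Any other capacity-feasible assignment to {P-α, P-γ} ships for at least 229.
Compare {P-α, P-β}: its best feasible assignment gives total 470.
Compare {P-β, P-γ}: its best feasible assignment gives total 472.
Every other set of open sites that can feasibly serve all demand totals ≥ 470 even under its best assignment. Minimum: 389.

389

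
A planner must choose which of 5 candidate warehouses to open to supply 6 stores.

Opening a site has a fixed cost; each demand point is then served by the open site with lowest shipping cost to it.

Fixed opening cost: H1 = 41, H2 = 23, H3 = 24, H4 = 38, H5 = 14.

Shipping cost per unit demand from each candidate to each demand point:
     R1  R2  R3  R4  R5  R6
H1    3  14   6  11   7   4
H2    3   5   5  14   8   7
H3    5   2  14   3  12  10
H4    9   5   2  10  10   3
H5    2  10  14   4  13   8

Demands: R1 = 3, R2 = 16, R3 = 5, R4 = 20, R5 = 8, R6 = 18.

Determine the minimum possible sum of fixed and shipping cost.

313

Open {H3, H4}: assign each demand point to its cheapest open site.
  R1→H3 3×5=15, R2→H3 16×2=32, R3→H4 5×2=10, R4→H3 20×3=60, R5→H4 8×10=80, R6→H4 18×3=54
  shipping cost 251, fixed 62 → total 313.
Compare {H2, H3, H4}: shipping cost 229 + fixed 85 = 314.
Compare {H3, H4, H5}: shipping cost 242 + fixed 76 = 318.
Compare {H1, H3}: shipping cost 259 + fixed 65 = 324.
All other subsets cost ≥ 314. Minimum total cost: 313.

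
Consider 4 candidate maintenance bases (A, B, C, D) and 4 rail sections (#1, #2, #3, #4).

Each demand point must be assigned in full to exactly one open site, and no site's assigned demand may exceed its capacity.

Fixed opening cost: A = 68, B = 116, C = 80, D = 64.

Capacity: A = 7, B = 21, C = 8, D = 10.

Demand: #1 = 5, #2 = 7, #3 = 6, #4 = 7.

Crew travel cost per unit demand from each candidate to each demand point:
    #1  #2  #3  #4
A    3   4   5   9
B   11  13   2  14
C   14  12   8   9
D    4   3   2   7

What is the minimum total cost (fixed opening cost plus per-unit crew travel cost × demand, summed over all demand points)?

Open {B, D}; cheapest assignment that respects the capacities:
  B (cap 21, load 18): #1, #3, #4 — cost 5×11 + 6×2 + 7×14 = 165
  D (cap 10, load 7): #2 — cost 7×3 = 21
  Shipping 186, fixed 180 → total 366.
  Any other capacity-feasible assignment to {B, D} ships for at least 186.
Compare {A, B}: its best feasible assignment gives total 377.
Compare {A, B, D}: its best feasible assignment gives total 392.
Every other set of open sites that can feasibly serve all demand totals ≥ 377 even under its best assignment. Minimum: 366.

366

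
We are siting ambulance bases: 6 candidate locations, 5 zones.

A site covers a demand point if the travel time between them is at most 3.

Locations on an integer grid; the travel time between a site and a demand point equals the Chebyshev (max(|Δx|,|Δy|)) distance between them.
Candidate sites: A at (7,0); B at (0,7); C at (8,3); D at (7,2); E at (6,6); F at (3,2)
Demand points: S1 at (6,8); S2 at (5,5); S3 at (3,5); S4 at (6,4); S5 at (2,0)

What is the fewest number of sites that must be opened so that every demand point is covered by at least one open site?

2

Coverage sets (demand points within 3 of each site):
  A: {}
  B: {S3}
  C: {S2, S4}
  D: {S2, S4}
  E: {S1, S2, S3, S4}
  F: {S2, S3, S4, S5}
No single site covers all 5 demand points.
But {E, F} covers everything, so the minimum is 2.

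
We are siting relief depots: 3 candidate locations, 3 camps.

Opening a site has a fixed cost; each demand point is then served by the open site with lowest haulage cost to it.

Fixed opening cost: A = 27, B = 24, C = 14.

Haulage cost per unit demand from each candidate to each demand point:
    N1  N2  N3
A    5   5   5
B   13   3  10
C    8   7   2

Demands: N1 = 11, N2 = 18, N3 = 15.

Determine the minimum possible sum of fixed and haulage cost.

204

Open {A, B, C}: assign each demand point to its cheapest open site.
  N1→A 11×5=55, N2→B 18×3=54, N3→C 15×2=30
  haulage cost 139, fixed 65 → total 204.
Compare {B, C}: haulage cost 172 + fixed 38 = 210.
Compare {A, C}: haulage cost 175 + fixed 41 = 216.
Compare {A, B}: haulage cost 184 + fixed 51 = 235.
All other subsets cost ≥ 210. Minimum total cost: 204.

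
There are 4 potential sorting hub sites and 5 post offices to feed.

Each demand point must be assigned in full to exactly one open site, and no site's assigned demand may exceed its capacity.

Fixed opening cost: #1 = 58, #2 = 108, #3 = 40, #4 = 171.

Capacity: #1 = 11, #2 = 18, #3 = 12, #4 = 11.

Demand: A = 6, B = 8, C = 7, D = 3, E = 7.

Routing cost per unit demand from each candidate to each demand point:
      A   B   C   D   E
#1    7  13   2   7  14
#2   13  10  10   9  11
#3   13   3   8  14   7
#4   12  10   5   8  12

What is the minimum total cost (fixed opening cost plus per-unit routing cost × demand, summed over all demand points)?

420

Open {#1, #2, #3}; cheapest assignment that respects the capacities:
  #1 (cap 11, load 10): C, D — cost 7×2 + 3×7 = 35
  #2 (cap 18, load 13): A, E — cost 6×13 + 7×11 = 155
  #3 (cap 12, load 8): B — cost 8×3 = 24
  Shipping 214, fixed 206 → total 420.
  Any other capacity-feasible assignment to {#1, #2, #3} ships for at least 214.
Compare {#2, #3, #4}: its best feasible assignment gives total 557.
Compare {#1, #2, #3, #4}: its best feasible assignment gives total 576.
Every other set of open sites that can feasibly serve all demand totals ≥ 557 even under its best assignment. Minimum: 420.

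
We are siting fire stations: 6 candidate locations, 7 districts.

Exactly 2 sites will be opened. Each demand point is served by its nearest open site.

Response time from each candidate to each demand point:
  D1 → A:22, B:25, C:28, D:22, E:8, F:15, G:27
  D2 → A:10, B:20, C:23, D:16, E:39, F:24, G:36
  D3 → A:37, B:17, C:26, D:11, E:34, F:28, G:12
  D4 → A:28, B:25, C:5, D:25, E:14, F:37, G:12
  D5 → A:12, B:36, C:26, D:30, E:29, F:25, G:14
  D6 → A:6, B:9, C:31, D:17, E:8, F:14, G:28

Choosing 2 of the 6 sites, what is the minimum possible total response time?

Open {D4, D6}.
  A→D6 6, B→D6 9, C→D4 5, D→D6 17, E→D6 8, F→D6 14, G→D4 12  ⇒ total 71.
Compare {D3, D6}: total 86.
Compare {D5, D6}: total 94.
No size-2 selection does better; minimum is 71.

71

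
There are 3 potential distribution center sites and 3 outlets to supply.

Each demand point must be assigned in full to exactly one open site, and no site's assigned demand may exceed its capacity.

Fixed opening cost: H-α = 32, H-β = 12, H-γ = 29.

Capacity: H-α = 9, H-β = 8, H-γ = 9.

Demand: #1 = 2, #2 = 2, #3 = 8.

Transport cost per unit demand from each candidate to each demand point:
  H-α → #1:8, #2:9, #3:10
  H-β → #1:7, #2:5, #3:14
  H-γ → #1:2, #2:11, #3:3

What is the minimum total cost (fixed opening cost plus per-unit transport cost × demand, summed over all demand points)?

89

Open {H-β, H-γ}; cheapest assignment that respects the capacities:
  H-β (cap 8, load 4): #1, #2 — cost 2×7 + 2×5 = 24
  H-γ (cap 9, load 8): #3 — cost 8×3 = 24
  Shipping 48, fixed 41 → total 89.
  Any other capacity-feasible assignment to {H-β, H-γ} ships for at least 48.
Compare {H-α, H-γ}: its best feasible assignment gives total 119.
Compare {H-α, H-β, H-γ}: its best feasible assignment gives total 121.
Every other set of open sites that can feasibly serve all demand totals ≥ 119 even under its best assignment. Minimum: 89.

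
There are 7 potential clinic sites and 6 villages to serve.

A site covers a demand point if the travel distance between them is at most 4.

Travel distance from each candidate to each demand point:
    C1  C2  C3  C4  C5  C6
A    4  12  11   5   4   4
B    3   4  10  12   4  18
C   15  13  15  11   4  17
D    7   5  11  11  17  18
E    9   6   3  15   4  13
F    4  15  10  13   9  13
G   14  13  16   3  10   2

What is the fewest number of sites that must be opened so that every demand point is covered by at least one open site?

Coverage sets (demand points within 4 of each site):
  A: {C1, C5, C6}
  B: {C1, C2, C5}
  C: {C5}
  D: {}
  E: {C3, C5}
  F: {C1}
  G: {C4, C6}
No 2 sites suffice: every size-2 union leaves at least one demand point uncovered.
But {B, E, G} covers everything, so the minimum is 3.

3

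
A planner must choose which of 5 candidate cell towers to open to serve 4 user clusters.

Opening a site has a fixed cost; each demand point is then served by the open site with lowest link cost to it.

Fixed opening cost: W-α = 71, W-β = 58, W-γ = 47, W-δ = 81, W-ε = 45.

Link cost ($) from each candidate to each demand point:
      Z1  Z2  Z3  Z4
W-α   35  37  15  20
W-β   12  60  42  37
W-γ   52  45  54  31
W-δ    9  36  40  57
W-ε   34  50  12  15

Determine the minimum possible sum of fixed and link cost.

156

Open {W-ε}: assign each demand point to its cheapest open site.
  Z1→W-ε 34, Z2→W-ε 50, Z3→W-ε 12, Z4→W-ε 15
  link cost 111, fixed 45 → total 156.
Compare {W-α}: link cost 107 + fixed 71 = 178.
Compare {W-β, W-ε}: link cost 89 + fixed 103 = 192.
Compare {W-γ, W-ε}: link cost 106 + fixed 92 = 198.
All other subsets cost ≥ 178. Minimum total cost: 156.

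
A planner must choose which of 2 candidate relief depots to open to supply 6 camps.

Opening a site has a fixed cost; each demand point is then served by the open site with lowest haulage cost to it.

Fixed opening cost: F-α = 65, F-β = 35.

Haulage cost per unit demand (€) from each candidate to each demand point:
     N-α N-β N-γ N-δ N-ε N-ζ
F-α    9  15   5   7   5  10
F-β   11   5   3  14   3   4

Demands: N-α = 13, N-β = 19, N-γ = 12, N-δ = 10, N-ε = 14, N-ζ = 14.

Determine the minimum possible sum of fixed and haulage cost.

Open {F-α, F-β}: assign each demand point to its cheapest open site.
  N-α→F-α 13×9=117, N-β→F-β 19×5=95, N-γ→F-β 12×3=36, N-δ→F-α 10×7=70, N-ε→F-β 14×3=42, N-ζ→F-β 14×4=56
  haulage cost 416, fixed 100 → total 516.
Compare {F-β}: haulage cost 512 + fixed 35 = 547.
Compare {F-α}: haulage cost 742 + fixed 65 = 807.

516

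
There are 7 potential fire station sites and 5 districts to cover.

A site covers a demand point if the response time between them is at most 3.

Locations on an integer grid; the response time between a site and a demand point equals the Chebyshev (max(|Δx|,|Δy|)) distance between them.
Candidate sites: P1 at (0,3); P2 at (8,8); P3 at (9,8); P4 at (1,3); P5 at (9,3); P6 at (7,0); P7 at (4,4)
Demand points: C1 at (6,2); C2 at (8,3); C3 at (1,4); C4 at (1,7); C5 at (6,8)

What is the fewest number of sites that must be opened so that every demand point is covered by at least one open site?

3

Coverage sets (demand points within 3 of each site):
  P1: {C3}
  P2: {C5}
  P3: {C5}
  P4: {C3}
  P5: {C1, C2}
  P6: {C1, C2}
  P7: {C1, C3, C4}
No 2 sites suffice: every size-2 union leaves at least one demand point uncovered.
But {P2, P5, P7} covers everything, so the minimum is 3.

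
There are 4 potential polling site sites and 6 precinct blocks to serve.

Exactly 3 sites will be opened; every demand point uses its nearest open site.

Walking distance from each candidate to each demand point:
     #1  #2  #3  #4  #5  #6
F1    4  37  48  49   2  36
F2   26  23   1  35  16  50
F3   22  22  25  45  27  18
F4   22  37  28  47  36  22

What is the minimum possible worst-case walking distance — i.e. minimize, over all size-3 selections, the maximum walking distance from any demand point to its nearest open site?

Open {F1, F2, F3}.
  Farthest demand point is #4 at walking distance 35 (to F2); all others are ≤ 35.
With {F1, F2, F4} the worst case is 35.
With {F2, F3, F4} the worst case is 35.
No size-3 selection achieves below 35.

35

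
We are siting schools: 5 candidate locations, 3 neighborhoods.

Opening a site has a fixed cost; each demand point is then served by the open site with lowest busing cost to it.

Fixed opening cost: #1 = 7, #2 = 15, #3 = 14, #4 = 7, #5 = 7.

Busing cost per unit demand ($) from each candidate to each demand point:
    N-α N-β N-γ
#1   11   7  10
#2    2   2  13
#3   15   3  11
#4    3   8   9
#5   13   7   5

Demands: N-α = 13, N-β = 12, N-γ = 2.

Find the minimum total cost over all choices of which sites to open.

Open {#2, #5}: assign each demand point to its cheapest open site.
  N-α→#2 13×2=26, N-β→#2 12×2=24, N-γ→#5 2×5=10
  busing cost 60, fixed 22 → total 82.
Compare {#1, #2, #5}: busing cost 60 + fixed 29 = 89.
Compare {#2, #4, #5}: busing cost 60 + fixed 29 = 89.
Compare {#2, #4}: busing cost 68 + fixed 22 = 90.
All other subsets cost ≥ 89. Minimum total cost: 82.

82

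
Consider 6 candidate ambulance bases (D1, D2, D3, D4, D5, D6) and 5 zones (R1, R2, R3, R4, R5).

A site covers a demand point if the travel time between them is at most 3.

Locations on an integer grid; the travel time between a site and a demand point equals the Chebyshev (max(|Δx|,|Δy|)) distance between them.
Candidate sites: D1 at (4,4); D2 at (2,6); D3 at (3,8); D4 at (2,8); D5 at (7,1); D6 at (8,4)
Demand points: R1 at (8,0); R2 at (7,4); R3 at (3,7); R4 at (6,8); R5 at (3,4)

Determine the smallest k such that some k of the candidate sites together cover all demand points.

Coverage sets (demand points within 3 of each site):
  D1: {R2, R3, R5}
  D2: {R3, R5}
  D3: {R3, R4}
  D4: {R3}
  D5: {R1, R2}
  D6: {R2}
No 2 sites suffice: every size-2 union leaves at least one demand point uncovered.
But {D1, D3, D5} covers everything, so the minimum is 3.

3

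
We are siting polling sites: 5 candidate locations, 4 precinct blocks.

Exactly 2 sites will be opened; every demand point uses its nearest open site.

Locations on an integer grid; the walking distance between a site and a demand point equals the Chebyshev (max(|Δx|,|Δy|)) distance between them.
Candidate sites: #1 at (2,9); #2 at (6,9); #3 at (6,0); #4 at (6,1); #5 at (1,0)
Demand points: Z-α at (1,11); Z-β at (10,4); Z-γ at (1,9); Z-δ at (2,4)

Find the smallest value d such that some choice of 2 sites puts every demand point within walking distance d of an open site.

Open {#1, #3}.
  Farthest demand point is Z-β at walking distance 4 (to #3); all others are ≤ 4.
With {#1, #4} the worst case is 4.
With {#1, #2} the worst case is 5.
No size-2 selection achieves below 4.

4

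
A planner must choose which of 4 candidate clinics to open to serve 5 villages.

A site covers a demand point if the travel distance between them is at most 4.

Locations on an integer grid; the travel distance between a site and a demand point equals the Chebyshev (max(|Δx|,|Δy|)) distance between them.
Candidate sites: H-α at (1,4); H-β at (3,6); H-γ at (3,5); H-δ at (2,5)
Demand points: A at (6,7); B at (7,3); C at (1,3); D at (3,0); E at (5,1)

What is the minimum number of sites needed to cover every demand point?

2

Coverage sets (demand points within 4 of each site):
  H-α: {C, D, E}
  H-β: {A, B, C}
  H-γ: {A, B, C, E}
  H-δ: {A, C, E}
No single site covers all 5 demand points.
But {H-α, H-β} covers everything, so the minimum is 2.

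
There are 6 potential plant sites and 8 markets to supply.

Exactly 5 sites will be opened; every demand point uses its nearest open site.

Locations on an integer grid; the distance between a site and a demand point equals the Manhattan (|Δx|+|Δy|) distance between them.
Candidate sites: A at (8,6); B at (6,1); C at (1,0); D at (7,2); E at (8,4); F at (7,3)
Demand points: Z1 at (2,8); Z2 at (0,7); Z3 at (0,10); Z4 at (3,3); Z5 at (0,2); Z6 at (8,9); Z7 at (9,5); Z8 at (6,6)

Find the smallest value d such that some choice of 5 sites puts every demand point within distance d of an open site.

11

Open {A, B, C, D, E}.
  Farthest demand point is Z3 at distance 11 (to C); all others are ≤ 11.
With {A, B, C, D, F} the worst case is 11.
With {A, B, C, E, F} the worst case is 11.
No size-5 selection achieves below 11.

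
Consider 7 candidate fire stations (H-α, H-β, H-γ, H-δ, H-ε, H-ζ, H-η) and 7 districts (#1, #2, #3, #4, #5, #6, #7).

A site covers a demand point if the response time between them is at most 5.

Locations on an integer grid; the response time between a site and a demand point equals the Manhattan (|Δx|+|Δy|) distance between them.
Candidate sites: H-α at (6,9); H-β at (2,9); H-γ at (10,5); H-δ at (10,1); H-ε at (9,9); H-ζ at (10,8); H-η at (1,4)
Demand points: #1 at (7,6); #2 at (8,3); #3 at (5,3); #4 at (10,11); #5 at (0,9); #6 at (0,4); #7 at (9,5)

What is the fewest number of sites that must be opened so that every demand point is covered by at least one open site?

4

Coverage sets (demand points within 5 of each site):
  H-α: {#1}
  H-β: {#5}
  H-γ: {#1, #2, #7}
  H-δ: {#2, #7}
  H-ε: {#1, #4, #7}
  H-ζ: {#1, #4, #7}
  H-η: {#3, #6}
No 3 sites suffice: every size-3 union leaves at least one demand point uncovered.
But {H-β, H-γ, H-ε, H-η} covers everything, so the minimum is 4.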